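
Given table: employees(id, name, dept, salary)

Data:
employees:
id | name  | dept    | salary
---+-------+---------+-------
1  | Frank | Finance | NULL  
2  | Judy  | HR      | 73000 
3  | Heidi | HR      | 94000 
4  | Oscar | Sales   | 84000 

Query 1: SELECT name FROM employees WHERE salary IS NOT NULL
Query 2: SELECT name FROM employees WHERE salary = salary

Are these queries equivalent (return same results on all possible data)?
Yes, equivalent

Both queries return: [('Heidi',), ('Judy',), ('Oscar',)]

Reason: IS NOT NULL vs self-equality (both exclude NULLs)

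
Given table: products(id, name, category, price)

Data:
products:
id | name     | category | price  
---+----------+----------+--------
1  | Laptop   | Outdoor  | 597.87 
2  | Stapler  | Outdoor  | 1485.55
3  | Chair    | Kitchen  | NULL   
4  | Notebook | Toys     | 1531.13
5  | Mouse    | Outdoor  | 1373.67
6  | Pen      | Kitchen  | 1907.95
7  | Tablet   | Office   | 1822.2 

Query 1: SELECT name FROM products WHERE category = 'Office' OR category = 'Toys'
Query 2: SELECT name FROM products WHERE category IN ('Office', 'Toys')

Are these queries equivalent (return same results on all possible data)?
Yes, equivalent

Both queries return: [('Notebook',), ('Tablet',)]

Reason: OR vs IN are equivalent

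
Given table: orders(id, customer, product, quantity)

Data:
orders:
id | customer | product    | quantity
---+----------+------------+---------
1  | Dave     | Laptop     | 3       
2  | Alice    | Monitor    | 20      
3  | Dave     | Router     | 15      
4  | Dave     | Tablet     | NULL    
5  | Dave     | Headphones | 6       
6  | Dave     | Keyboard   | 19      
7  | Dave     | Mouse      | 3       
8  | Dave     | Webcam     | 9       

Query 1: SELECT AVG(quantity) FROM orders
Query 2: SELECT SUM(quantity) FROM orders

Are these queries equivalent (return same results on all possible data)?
No, not equivalent

Query 1 returns: [(10.714285714285714,)]
Query 2 returns: [(75,)]

Reason: AVG vs SUM give different aggregate values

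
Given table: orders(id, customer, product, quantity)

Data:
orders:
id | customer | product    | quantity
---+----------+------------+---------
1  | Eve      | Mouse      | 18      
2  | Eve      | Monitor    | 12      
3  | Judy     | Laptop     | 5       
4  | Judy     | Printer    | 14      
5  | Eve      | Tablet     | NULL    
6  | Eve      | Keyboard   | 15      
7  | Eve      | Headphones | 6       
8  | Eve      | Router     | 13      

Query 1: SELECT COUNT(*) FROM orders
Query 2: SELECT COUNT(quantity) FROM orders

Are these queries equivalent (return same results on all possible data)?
No, not equivalent

Query 1 returns: [(8,)]
Query 2 returns: [(7,)]

Reason: COUNT(*) includes NULLs, COUNT(column) excludes them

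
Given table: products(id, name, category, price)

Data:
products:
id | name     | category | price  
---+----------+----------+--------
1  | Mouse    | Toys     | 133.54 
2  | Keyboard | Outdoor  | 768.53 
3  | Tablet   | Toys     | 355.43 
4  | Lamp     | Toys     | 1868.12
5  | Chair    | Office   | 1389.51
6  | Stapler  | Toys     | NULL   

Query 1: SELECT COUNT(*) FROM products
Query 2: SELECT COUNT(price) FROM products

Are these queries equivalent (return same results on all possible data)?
No, not equivalent

Query 1 returns: [(6,)]
Query 2 returns: [(5,)]

Reason: COUNT(*) includes NULLs, COUNT(column) excludes them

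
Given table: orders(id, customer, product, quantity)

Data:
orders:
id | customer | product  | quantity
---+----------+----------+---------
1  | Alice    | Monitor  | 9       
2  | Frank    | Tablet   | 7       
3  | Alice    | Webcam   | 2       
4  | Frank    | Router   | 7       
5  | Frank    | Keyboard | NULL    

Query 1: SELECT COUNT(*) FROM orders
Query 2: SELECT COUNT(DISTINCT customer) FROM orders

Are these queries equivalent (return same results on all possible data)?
No, not equivalent

Query 1 returns: [(5,)]
Query 2 returns: [(2,)]

Reason: COUNT(*) counts rows, COUNT(DISTINCT customer) counts unique customers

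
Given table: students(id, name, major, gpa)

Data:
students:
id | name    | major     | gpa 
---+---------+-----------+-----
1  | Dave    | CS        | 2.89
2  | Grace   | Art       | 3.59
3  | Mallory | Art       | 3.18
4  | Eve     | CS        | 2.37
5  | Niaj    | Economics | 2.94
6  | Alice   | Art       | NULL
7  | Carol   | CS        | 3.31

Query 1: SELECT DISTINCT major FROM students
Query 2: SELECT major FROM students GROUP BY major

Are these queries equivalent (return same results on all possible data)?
Yes, equivalent

Both queries return: [('Art',), ('CS',), ('Economics',)]

Reason: Both get unique majors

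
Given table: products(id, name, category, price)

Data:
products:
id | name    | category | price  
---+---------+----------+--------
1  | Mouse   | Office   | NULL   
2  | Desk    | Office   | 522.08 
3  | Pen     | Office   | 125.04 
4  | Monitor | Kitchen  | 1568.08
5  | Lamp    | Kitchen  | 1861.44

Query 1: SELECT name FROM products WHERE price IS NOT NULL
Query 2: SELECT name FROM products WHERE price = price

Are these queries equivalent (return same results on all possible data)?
Yes, equivalent

Both queries return: [('Desk',), ('Lamp',), ('Monitor',), ('Pen',)]

Reason: IS NOT NULL vs self-equality (both exclude NULLs)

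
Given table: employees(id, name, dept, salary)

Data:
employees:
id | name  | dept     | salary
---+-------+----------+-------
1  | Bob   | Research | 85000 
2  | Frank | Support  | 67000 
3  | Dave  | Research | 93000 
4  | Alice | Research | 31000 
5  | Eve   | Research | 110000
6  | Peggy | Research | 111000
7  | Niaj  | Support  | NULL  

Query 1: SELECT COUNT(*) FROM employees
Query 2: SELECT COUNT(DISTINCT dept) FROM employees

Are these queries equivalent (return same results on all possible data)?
No, not equivalent

Query 1 returns: [(7,)]
Query 2 returns: [(2,)]

Reason: COUNT(*) counts rows, COUNT(DISTINCT dept) counts unique depts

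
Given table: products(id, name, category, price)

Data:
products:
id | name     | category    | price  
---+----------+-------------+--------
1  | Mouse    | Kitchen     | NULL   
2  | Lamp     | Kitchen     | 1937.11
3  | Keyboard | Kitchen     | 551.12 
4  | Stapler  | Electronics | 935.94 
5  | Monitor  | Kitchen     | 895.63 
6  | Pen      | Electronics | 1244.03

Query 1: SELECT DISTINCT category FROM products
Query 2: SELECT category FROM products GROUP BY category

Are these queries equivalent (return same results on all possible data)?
Yes, equivalent

Both queries return: [('Electronics',), ('Kitchen',)]

Reason: Both get unique categorys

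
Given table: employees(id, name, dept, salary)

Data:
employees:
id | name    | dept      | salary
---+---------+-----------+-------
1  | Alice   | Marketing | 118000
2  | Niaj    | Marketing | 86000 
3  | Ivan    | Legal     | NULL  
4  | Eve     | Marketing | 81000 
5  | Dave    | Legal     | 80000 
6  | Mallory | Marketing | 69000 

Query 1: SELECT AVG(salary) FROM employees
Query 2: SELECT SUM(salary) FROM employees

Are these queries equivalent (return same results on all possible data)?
No, not equivalent

Query 1 returns: [(86800.0,)]
Query 2 returns: [(434000,)]

Reason: AVG vs SUM give different aggregate values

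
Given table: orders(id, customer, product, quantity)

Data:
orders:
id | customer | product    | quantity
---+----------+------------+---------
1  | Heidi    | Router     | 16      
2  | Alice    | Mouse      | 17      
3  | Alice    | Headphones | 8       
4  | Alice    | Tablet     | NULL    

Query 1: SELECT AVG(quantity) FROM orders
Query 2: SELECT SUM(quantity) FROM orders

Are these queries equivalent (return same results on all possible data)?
No, not equivalent

Query 1 returns: [(13.666666666666666,)]
Query 2 returns: [(41,)]

Reason: AVG vs SUM give different aggregate values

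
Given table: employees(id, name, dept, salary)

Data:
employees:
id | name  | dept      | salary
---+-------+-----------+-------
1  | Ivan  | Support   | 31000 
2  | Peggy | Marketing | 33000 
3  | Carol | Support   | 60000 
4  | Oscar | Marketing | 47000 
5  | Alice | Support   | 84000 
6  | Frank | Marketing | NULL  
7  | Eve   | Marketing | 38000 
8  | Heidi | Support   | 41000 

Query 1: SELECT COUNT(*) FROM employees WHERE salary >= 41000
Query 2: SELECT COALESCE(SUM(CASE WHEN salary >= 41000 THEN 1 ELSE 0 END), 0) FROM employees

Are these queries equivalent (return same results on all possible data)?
Yes, equivalent

Both queries return: [(4,)]

Reason: COUNT with WHERE vs conditional SUM (COALESCE handles empty-table NULL)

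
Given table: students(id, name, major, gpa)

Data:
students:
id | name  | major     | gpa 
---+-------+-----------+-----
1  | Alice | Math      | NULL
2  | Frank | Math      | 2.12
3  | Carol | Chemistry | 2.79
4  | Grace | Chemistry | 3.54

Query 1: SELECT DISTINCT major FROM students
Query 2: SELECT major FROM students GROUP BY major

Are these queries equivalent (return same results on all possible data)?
Yes, equivalent

Both queries return: [('Chemistry',), ('Math',)]

Reason: Both get unique majors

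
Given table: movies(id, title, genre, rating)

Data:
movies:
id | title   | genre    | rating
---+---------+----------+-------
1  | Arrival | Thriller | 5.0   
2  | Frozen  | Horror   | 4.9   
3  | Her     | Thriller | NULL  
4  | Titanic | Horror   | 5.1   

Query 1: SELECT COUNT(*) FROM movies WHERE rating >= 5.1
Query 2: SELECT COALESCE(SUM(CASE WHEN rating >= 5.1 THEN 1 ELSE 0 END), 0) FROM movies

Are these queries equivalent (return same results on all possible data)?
Yes, equivalent

Both queries return: [(1,)]

Reason: COUNT with WHERE vs conditional SUM (COALESCE handles empty-table NULL)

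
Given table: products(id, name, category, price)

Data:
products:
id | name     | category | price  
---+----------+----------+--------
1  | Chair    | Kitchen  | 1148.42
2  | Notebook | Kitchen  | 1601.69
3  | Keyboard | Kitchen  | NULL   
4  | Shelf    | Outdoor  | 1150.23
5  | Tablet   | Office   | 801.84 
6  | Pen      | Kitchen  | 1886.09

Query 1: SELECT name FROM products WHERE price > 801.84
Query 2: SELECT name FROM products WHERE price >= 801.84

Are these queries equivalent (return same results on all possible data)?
No, not equivalent

Query 1 returns: [('Chair',), ('Notebook',), ('Shelf',), ('Pen',)]
Query 2 returns: [('Chair',), ('Notebook',), ('Shelf',), ('Tablet',), ('Pen',)]

Reason: > vs >= gives different results when price = 801.84 exists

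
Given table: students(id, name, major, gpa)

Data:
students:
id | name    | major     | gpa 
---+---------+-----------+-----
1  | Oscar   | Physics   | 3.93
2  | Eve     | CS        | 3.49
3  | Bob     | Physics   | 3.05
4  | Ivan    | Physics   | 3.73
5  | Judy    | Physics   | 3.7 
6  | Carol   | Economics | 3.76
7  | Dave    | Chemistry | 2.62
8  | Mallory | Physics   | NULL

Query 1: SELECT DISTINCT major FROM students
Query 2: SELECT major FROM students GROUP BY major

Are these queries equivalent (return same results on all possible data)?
Yes, equivalent

Both queries return: [('CS',), ('Chemistry',), ('Economics',), ('Physics',)]

Reason: Both get unique majors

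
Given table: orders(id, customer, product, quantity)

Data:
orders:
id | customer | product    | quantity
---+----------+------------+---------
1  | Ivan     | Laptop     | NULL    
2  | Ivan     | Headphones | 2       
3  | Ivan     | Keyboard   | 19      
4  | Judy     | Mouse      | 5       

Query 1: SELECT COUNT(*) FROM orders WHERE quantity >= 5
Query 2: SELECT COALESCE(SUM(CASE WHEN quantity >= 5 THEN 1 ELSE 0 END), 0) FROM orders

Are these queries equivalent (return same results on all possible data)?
Yes, equivalent

Both queries return: [(2,)]

Reason: COUNT with WHERE vs conditional SUM (COALESCE handles empty-table NULL)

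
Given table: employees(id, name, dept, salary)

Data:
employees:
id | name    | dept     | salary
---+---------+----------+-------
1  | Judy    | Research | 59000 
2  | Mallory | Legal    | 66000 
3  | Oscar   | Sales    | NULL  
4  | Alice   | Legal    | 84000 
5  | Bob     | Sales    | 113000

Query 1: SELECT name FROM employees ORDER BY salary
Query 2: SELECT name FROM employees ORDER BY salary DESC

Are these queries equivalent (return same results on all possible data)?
No, not equivalent

Query 1 returns: [('Oscar',), ('Judy',), ('Mallory',), ('Alice',), ('Bob',)]
Query 2 returns: [('Bob',), ('Alice',), ('Mallory',), ('Judy',), ('Oscar',)]

Reason: ASC vs DESC gives opposite ordering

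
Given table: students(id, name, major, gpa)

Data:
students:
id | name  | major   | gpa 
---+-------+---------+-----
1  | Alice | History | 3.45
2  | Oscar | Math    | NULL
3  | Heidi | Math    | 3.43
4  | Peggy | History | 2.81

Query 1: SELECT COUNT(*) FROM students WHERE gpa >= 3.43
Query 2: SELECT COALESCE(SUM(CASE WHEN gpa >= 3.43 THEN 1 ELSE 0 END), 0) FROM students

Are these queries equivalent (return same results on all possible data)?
Yes, equivalent

Both queries return: [(2,)]

Reason: COUNT with WHERE vs conditional SUM (COALESCE handles empty-table NULL)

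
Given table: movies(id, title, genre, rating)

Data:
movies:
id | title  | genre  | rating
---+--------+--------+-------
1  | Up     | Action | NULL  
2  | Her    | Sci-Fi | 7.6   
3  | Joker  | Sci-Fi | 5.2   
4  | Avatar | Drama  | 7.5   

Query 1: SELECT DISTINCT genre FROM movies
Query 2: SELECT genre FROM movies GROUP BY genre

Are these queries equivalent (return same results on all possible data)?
Yes, equivalent

Both queries return: [('Action',), ('Drama',), ('Sci-Fi',)]

Reason: Both get unique genres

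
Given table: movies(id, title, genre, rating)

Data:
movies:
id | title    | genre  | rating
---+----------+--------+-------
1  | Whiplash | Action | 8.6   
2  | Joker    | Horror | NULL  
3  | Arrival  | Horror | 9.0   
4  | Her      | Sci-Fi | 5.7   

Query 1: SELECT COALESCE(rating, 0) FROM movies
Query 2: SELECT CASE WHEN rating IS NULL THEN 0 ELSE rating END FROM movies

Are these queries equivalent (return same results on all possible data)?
Yes, equivalent

Both queries return: [(0,), (5.7,), (8.6,), (9.0,)]

Reason: COALESCE vs CASE for NULL handling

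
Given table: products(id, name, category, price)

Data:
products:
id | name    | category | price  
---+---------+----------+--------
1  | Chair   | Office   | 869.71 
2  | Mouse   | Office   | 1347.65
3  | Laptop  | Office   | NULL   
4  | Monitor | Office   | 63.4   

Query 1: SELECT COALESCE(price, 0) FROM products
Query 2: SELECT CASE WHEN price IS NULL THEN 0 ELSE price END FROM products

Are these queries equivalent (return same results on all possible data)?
Yes, equivalent

Both queries return: [(0,), (63.4,), (869.71,), (1347.65,)]

Reason: COALESCE vs CASE for NULL handling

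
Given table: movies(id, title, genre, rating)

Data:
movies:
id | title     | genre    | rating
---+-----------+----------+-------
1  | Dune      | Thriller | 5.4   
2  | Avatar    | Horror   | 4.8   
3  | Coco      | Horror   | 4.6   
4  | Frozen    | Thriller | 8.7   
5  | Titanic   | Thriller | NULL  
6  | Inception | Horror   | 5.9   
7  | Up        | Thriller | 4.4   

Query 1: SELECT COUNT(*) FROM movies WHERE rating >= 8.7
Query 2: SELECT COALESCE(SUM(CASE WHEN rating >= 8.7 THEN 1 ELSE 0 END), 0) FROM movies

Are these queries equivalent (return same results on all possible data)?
Yes, equivalent

Both queries return: [(1,)]

Reason: COUNT with WHERE vs conditional SUM (COALESCE handles empty-table NULL)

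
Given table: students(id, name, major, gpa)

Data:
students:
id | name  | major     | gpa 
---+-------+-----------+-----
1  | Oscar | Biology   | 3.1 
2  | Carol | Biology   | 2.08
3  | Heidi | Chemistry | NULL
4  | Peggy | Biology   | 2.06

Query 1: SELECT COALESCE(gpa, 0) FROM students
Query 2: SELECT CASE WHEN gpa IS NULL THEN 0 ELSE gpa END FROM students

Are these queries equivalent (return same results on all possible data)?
Yes, equivalent

Both queries return: [(0,), (2.06,), (2.08,), (3.1,)]

Reason: COALESCE vs CASE for NULL handling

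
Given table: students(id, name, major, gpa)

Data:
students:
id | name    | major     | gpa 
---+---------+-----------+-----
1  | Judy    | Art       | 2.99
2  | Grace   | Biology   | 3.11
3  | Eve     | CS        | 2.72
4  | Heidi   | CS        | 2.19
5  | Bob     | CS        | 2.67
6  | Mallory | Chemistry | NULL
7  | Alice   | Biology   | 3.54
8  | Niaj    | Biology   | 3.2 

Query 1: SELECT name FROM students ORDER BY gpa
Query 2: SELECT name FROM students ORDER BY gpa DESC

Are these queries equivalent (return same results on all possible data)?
No, not equivalent

Query 1 returns: [('Mallory',), ('Heidi',), ('Bob',), ('Eve',), ('Judy',), ('Grace',), ('Niaj',), ('Alice',)]
Query 2 returns: [('Alice',), ('Niaj',), ('Grace',), ('Judy',), ('Eve',), ('Bob',), ('Heidi',), ('Mallory',)]

Reason: ASC vs DESC gives opposite ordering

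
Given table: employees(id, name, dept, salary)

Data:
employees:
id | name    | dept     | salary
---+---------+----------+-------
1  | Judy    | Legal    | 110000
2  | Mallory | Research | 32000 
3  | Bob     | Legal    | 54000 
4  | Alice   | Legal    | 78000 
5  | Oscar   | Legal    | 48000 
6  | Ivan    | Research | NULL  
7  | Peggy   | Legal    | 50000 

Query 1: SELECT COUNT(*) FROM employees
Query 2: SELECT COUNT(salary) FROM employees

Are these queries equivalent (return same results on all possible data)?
No, not equivalent

Query 1 returns: [(7,)]
Query 2 returns: [(6,)]

Reason: COUNT(*) includes NULLs, COUNT(column) excludes them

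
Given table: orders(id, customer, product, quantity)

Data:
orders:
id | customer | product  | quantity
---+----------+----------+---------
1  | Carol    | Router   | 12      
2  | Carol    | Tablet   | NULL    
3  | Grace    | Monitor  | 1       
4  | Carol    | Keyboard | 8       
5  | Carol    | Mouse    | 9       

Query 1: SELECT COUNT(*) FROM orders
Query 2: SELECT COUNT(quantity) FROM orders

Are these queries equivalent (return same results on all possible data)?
No, not equivalent

Query 1 returns: [(5,)]
Query 2 returns: [(4,)]

Reason: COUNT(*) includes NULLs, COUNT(column) excludes them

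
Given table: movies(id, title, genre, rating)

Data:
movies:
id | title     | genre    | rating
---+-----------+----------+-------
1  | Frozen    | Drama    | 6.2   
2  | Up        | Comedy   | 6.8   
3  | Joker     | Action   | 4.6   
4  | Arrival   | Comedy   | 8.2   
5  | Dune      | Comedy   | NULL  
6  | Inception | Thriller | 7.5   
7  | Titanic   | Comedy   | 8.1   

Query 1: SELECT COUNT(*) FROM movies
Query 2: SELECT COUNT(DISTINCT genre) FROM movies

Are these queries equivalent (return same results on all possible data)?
No, not equivalent

Query 1 returns: [(7,)]
Query 2 returns: [(4,)]

Reason: COUNT(*) counts rows, COUNT(DISTINCT genre) counts unique genres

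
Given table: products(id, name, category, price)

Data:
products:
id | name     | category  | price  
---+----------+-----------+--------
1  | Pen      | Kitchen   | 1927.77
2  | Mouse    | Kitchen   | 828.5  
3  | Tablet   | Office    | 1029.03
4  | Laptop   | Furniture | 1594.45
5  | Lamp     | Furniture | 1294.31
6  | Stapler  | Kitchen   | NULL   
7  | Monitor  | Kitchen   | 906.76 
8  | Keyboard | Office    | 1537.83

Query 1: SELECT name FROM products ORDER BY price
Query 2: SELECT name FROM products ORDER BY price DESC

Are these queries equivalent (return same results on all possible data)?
No, not equivalent

Query 1 returns: [('Stapler',), ('Mouse',), ('Monitor',), ('Tablet',), ('Lamp',), ('Keyboard',), ('Laptop',), ('Pen',)]
Query 2 returns: [('Pen',), ('Laptop',), ('Keyboard',), ('Lamp',), ('Tablet',), ('Monitor',), ('Mouse',), ('Stapler',)]

Reason: ASC vs DESC gives opposite ordering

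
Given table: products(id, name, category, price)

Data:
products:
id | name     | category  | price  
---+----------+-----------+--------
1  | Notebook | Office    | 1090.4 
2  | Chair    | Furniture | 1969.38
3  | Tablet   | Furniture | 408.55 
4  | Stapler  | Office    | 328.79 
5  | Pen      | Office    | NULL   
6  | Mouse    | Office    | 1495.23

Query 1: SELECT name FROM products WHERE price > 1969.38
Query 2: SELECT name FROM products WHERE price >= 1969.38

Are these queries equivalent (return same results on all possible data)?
No, not equivalent

Query 1 returns: []
Query 2 returns: [('Chair',)]

Reason: > vs >= gives different results when price = 1969.38 exists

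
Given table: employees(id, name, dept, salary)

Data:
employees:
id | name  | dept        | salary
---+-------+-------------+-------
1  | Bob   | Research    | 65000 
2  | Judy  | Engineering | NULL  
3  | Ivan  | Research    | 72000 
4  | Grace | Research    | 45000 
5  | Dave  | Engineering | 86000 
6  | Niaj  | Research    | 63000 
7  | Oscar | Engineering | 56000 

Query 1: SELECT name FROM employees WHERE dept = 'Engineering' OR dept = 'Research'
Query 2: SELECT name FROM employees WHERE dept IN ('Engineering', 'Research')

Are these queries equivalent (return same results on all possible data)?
Yes, equivalent

Both queries return: [('Bob',), ('Dave',), ('Grace',), ('Ivan',), ('Judy',), ('Niaj',), ('Oscar',)]

Reason: OR vs IN are equivalent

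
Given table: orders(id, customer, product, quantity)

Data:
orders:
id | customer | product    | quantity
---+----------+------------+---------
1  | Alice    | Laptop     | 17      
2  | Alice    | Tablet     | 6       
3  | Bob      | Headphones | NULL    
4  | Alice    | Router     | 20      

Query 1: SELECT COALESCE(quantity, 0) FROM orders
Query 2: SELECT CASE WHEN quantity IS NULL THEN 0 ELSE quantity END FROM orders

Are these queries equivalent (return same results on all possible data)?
Yes, equivalent

Both queries return: [(0,), (6,), (17,), (20,)]

Reason: COALESCE vs CASE for NULL handling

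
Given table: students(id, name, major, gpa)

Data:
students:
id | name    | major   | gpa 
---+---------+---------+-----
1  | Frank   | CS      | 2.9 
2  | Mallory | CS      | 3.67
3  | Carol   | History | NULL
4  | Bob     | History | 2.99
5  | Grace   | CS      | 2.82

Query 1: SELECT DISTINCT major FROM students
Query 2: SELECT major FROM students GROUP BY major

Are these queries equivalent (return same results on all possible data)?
Yes, equivalent

Both queries return: [('CS',), ('History',)]

Reason: Both get unique majors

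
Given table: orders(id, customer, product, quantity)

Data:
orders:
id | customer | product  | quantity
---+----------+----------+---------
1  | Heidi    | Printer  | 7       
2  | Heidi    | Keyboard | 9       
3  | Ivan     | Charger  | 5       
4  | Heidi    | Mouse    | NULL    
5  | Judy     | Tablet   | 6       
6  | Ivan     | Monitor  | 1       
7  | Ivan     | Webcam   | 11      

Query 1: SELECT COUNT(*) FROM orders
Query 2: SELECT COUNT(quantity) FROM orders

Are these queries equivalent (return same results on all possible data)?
No, not equivalent

Query 1 returns: [(7,)]
Query 2 returns: [(6,)]

Reason: COUNT(*) includes NULLs, COUNT(column) excludes them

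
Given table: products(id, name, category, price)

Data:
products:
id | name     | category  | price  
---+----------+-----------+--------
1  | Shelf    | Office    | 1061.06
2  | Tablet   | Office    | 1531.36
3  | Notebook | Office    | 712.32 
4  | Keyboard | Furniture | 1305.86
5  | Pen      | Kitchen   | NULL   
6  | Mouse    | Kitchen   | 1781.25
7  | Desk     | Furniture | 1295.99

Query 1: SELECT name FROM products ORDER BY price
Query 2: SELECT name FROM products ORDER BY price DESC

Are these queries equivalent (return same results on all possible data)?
No, not equivalent

Query 1 returns: [('Pen',), ('Notebook',), ('Shelf',), ('Desk',), ('Keyboard',), ('Tablet',), ('Mouse',)]
Query 2 returns: [('Mouse',), ('Tablet',), ('Keyboard',), ('Desk',), ('Shelf',), ('Notebook',), ('Pen',)]

Reason: ASC vs DESC gives opposite ordering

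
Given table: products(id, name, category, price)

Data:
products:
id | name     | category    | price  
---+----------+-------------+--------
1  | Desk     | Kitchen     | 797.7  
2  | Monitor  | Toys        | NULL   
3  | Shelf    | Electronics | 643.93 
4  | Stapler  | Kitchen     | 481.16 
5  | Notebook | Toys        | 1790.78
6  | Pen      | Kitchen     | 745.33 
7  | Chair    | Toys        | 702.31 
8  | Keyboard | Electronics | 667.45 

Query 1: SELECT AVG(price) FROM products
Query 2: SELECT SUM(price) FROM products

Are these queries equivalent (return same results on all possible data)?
No, not equivalent

Query 1 returns: [(832.6657142857142,)]
Query 2 returns: [(5828.66,)]

Reason: AVG vs SUM give different aggregate values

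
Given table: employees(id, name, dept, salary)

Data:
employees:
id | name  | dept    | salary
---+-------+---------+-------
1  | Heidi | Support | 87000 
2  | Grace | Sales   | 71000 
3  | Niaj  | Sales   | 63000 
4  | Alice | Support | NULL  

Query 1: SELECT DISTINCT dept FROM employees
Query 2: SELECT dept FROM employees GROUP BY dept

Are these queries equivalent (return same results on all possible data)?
Yes, equivalent

Both queries return: [('Sales',), ('Support',)]

Reason: Both get unique depts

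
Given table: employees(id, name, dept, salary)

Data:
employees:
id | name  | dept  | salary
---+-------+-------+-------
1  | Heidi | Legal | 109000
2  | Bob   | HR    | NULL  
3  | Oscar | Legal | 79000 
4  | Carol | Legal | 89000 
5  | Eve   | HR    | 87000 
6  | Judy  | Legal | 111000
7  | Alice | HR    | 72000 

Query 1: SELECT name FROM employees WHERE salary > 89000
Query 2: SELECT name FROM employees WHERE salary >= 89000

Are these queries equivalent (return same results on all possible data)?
No, not equivalent

Query 1 returns: [('Heidi',), ('Judy',)]
Query 2 returns: [('Heidi',), ('Carol',), ('Judy',)]

Reason: > vs >= gives different results when salary = 89000 exists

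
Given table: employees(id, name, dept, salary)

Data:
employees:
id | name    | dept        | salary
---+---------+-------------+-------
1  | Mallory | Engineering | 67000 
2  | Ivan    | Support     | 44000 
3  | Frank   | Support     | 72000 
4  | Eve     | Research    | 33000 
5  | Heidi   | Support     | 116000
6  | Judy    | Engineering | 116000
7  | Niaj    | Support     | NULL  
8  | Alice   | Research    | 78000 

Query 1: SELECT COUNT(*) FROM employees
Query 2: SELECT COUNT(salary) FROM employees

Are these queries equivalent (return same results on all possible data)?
No, not equivalent

Query 1 returns: [(8,)]
Query 2 returns: [(7,)]

Reason: COUNT(*) includes NULLs, COUNT(column) excludes them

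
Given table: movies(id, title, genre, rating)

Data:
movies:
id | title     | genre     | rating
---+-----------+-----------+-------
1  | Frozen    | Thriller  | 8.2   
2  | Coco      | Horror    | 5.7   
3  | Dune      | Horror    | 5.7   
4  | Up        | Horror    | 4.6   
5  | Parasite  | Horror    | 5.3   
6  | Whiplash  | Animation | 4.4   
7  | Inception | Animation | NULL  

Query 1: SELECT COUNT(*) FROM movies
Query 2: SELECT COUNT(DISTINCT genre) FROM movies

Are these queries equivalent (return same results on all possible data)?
No, not equivalent

Query 1 returns: [(7,)]
Query 2 returns: [(3,)]

Reason: COUNT(*) counts rows, COUNT(DISTINCT genre) counts unique genres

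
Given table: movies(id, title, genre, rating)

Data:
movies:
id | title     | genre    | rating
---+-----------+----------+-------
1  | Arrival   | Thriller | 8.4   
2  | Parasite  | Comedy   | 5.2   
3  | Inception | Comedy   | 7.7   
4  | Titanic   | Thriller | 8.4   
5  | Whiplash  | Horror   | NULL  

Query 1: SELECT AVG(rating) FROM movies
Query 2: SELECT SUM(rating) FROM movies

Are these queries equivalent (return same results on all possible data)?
No, not equivalent

Query 1 returns: [(7.425000000000001,)]
Query 2 returns: [(29.700000000000003,)]

Reason: AVG vs SUM give different aggregate values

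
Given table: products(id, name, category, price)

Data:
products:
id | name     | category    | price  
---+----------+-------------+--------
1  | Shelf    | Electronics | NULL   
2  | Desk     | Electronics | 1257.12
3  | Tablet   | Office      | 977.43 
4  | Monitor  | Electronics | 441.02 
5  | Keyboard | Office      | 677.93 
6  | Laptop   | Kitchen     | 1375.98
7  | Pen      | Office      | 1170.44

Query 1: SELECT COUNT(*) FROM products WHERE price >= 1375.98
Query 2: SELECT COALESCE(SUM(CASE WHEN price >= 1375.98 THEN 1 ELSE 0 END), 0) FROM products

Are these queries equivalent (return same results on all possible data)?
Yes, equivalent

Both queries return: [(1,)]

Reason: COUNT with WHERE vs conditional SUM (COALESCE handles empty-table NULL)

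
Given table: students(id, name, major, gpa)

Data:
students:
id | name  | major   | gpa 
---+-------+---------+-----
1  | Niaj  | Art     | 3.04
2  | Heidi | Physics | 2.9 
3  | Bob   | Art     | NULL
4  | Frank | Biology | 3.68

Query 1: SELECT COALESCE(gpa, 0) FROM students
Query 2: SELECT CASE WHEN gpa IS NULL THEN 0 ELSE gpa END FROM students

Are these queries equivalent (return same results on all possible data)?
Yes, equivalent

Both queries return: [(0,), (2.9,), (3.04,), (3.68,)]

Reason: COALESCE vs CASE for NULL handling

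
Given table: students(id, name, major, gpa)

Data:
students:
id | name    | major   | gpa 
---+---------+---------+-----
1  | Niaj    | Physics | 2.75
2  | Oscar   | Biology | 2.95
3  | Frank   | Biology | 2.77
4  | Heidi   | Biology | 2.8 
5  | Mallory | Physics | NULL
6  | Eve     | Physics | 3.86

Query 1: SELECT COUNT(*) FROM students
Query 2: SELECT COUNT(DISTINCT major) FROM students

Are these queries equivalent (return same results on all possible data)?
No, not equivalent

Query 1 returns: [(6,)]
Query 2 returns: [(2,)]

Reason: COUNT(*) counts rows, COUNT(DISTINCT major) counts unique majors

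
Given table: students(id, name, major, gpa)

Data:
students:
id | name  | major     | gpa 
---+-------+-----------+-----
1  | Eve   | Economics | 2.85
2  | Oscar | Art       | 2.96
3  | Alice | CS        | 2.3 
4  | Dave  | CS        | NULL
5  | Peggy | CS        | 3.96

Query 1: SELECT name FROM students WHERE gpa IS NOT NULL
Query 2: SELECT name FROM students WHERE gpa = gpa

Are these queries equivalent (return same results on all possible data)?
Yes, equivalent

Both queries return: [('Alice',), ('Eve',), ('Oscar',), ('Peggy',)]

Reason: IS NOT NULL vs self-equality (both exclude NULLs)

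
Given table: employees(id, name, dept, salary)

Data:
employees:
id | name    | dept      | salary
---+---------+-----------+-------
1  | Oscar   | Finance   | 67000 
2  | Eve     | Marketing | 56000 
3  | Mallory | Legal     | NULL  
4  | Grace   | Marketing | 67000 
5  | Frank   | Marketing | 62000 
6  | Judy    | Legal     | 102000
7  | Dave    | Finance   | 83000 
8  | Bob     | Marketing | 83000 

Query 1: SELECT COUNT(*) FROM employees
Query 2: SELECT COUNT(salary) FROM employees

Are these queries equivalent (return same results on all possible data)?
No, not equivalent

Query 1 returns: [(8,)]
Query 2 returns: [(7,)]

Reason: COUNT(*) includes NULLs, COUNT(column) excludes them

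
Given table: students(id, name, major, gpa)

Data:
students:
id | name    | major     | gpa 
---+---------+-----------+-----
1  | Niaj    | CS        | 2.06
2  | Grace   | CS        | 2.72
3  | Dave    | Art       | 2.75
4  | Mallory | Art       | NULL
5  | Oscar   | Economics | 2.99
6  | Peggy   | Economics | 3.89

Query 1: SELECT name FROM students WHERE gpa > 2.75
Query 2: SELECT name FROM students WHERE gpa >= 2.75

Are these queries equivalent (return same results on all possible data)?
No, not equivalent

Query 1 returns: [('Oscar',), ('Peggy',)]
Query 2 returns: [('Dave',), ('Oscar',), ('Peggy',)]

Reason: > vs >= gives different results when gpa = 2.75 exists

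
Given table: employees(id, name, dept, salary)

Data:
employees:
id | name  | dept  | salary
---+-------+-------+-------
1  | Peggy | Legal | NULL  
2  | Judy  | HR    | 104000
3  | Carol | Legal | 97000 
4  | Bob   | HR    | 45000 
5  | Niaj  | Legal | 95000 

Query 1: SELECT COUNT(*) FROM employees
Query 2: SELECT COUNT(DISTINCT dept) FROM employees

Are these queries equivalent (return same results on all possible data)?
No, not equivalent

Query 1 returns: [(5,)]
Query 2 returns: [(2,)]

Reason: COUNT(*) counts rows, COUNT(DISTINCT dept) counts unique depts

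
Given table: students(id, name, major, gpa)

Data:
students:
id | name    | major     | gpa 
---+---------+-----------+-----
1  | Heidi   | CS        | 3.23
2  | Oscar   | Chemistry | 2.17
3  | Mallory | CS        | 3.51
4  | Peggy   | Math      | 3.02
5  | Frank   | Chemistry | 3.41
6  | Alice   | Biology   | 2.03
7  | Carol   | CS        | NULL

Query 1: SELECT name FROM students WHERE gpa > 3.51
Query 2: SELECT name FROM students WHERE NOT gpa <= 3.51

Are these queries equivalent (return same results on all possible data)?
Yes, equivalent

Both queries return: []

Reason: Both filter gpa > 3.51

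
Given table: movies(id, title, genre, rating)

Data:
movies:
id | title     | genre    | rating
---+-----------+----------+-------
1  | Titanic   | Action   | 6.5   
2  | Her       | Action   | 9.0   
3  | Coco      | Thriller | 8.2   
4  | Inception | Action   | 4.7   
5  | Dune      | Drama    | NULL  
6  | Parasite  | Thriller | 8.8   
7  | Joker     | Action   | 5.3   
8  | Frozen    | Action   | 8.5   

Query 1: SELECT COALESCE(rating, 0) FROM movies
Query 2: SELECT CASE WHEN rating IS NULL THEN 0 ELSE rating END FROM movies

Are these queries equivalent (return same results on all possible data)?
Yes, equivalent

Both queries return: [(0,), (4.7,), (5.3,), (6.5,), (8.2,), (8.5,), (8.8,), (9.0,)]

Reason: COALESCE vs CASE for NULL handling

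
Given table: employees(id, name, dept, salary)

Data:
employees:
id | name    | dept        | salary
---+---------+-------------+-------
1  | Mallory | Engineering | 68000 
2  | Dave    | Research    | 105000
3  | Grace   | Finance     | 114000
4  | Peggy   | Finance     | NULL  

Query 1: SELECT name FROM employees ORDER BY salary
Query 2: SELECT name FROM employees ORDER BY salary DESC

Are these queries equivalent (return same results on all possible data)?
No, not equivalent

Query 1 returns: [('Peggy',), ('Mallory',), ('Dave',), ('Grace',)]
Query 2 returns: [('Grace',), ('Dave',), ('Mallory',), ('Peggy',)]

Reason: ASC vs DESC gives opposite ordering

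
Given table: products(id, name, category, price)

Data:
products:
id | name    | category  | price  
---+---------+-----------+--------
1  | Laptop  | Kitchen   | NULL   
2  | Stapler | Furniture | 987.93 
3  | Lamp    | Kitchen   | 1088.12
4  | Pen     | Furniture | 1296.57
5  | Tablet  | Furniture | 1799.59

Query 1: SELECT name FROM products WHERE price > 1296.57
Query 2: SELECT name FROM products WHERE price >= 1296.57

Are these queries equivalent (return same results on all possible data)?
No, not equivalent

Query 1 returns: [('Tablet',)]
Query 2 returns: [('Pen',), ('Tablet',)]

Reason: > vs >= gives different results when price = 1296.57 exists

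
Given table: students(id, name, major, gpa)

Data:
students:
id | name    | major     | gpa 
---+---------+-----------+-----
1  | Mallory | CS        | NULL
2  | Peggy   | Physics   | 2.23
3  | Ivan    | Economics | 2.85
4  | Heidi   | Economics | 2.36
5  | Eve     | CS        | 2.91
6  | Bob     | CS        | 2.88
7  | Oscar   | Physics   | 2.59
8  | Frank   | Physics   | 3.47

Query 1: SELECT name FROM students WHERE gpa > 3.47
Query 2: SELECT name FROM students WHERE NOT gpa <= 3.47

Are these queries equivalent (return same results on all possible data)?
Yes, equivalent

Both queries return: []

Reason: Both filter gpa > 3.47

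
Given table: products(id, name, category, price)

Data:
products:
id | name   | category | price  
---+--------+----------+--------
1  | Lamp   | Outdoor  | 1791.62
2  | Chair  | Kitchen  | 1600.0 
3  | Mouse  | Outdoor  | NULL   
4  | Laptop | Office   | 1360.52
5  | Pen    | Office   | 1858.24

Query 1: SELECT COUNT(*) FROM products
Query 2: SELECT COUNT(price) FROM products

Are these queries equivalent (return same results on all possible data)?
No, not equivalent

Query 1 returns: [(5,)]
Query 2 returns: [(4,)]

Reason: COUNT(*) includes NULLs, COUNT(column) excludes them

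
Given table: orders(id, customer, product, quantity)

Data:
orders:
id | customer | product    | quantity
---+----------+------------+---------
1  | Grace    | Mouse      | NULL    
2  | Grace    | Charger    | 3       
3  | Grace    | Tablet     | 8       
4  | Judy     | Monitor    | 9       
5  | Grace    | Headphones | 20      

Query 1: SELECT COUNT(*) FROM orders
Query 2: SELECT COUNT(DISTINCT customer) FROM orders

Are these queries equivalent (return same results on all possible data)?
No, not equivalent

Query 1 returns: [(5,)]
Query 2 returns: [(2,)]

Reason: COUNT(*) counts rows, COUNT(DISTINCT customer) counts unique customers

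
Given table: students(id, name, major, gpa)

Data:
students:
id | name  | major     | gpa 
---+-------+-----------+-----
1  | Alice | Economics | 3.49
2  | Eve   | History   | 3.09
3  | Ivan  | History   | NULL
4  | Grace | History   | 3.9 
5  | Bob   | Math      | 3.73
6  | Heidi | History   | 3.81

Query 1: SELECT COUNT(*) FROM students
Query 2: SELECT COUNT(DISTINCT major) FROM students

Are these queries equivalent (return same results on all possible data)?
No, not equivalent

Query 1 returns: [(6,)]
Query 2 returns: [(3,)]

Reason: COUNT(*) counts rows, COUNT(DISTINCT major) counts unique majors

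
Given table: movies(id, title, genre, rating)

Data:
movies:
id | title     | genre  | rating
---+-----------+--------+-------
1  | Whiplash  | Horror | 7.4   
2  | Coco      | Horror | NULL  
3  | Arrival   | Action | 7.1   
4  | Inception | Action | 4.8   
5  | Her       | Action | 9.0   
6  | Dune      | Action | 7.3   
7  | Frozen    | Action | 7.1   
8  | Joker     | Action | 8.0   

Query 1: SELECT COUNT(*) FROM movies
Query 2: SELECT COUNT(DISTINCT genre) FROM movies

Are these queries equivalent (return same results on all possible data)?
No, not equivalent

Query 1 returns: [(8,)]
Query 2 returns: [(2,)]

Reason: COUNT(*) counts rows, COUNT(DISTINCT genre) counts unique genres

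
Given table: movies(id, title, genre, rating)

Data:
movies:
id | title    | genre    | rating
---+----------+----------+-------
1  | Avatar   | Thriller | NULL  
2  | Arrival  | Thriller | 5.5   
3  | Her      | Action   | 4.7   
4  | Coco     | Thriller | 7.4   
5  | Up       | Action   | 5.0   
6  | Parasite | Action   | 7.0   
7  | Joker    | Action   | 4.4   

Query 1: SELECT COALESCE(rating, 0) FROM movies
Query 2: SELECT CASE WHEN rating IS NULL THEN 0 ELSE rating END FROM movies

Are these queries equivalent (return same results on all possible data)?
Yes, equivalent

Both queries return: [(0,), (4.4,), (4.7,), (5.0,), (5.5,), (7.0,), (7.4,)]

Reason: COALESCE vs CASE for NULL handling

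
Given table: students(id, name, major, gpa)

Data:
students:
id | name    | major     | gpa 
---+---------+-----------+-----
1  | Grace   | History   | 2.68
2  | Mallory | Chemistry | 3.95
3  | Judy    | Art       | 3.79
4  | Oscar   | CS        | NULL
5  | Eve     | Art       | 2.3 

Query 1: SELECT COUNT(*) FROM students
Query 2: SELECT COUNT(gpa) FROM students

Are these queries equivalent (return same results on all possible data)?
No, not equivalent

Query 1 returns: [(5,)]
Query 2 returns: [(4,)]

Reason: COUNT(*) includes NULLs, COUNT(column) excludes them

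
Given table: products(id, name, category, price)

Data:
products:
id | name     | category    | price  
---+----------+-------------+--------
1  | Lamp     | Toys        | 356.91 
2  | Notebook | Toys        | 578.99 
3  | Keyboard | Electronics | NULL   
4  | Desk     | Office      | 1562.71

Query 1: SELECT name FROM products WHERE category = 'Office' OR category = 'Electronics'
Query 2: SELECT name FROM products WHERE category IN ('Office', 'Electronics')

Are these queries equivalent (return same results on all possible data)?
Yes, equivalent

Both queries return: [('Desk',), ('Keyboard',)]

Reason: OR vs IN are equivalent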